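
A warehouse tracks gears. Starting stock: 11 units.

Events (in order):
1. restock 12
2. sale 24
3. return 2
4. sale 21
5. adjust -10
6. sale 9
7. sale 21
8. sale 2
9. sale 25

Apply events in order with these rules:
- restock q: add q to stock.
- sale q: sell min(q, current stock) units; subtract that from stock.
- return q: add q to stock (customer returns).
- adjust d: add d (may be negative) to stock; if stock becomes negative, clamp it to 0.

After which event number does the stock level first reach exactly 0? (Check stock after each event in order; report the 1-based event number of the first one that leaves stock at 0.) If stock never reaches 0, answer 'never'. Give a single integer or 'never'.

Answer: 2

Derivation:
Processing events:
Start: stock = 11
  Event 1 (restock 12): 11 + 12 = 23
  Event 2 (sale 24): sell min(24,23)=23. stock: 23 - 23 = 0. total_sold = 23
  Event 3 (return 2): 0 + 2 = 2
  Event 4 (sale 21): sell min(21,2)=2. stock: 2 - 2 = 0. total_sold = 25
  Event 5 (adjust -10): 0 + -10 = 0 (clamped to 0)
  Event 6 (sale 9): sell min(9,0)=0. stock: 0 - 0 = 0. total_sold = 25
  Event 7 (sale 21): sell min(21,0)=0. stock: 0 - 0 = 0. total_sold = 25
  Event 8 (sale 2): sell min(2,0)=0. stock: 0 - 0 = 0. total_sold = 25
  Event 9 (sale 25): sell min(25,0)=0. stock: 0 - 0 = 0. total_sold = 25
Final: stock = 0, total_sold = 25

First zero at event 2.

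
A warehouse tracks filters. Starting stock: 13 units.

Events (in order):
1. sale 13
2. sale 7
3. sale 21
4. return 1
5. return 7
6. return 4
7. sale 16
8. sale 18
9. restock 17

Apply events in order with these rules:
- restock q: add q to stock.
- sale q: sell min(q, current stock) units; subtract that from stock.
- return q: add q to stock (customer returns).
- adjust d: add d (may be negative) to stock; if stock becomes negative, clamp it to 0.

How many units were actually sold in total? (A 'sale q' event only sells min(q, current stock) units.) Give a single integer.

Answer: 25

Derivation:
Processing events:
Start: stock = 13
  Event 1 (sale 13): sell min(13,13)=13. stock: 13 - 13 = 0. total_sold = 13
  Event 2 (sale 7): sell min(7,0)=0. stock: 0 - 0 = 0. total_sold = 13
  Event 3 (sale 21): sell min(21,0)=0. stock: 0 - 0 = 0. total_sold = 13
  Event 4 (return 1): 0 + 1 = 1
  Event 5 (return 7): 1 + 7 = 8
  Event 6 (return 4): 8 + 4 = 12
  Event 7 (sale 16): sell min(16,12)=12. stock: 12 - 12 = 0. total_sold = 25
  Event 8 (sale 18): sell min(18,0)=0. stock: 0 - 0 = 0. total_sold = 25
  Event 9 (restock 17): 0 + 17 = 17
Final: stock = 17, total_sold = 25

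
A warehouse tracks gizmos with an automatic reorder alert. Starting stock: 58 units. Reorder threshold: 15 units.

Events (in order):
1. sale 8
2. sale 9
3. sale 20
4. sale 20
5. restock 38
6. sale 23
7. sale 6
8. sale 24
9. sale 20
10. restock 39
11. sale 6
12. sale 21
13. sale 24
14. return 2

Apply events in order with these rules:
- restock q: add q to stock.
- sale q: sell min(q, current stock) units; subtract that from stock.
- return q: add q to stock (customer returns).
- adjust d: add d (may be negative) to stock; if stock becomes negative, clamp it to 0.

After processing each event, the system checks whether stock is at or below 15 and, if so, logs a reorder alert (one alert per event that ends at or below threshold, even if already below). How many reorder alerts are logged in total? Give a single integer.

Answer: 7

Derivation:
Processing events:
Start: stock = 58
  Event 1 (sale 8): sell min(8,58)=8. stock: 58 - 8 = 50. total_sold = 8
  Event 2 (sale 9): sell min(9,50)=9. stock: 50 - 9 = 41. total_sold = 17
  Event 3 (sale 20): sell min(20,41)=20. stock: 41 - 20 = 21. total_sold = 37
  Event 4 (sale 20): sell min(20,21)=20. stock: 21 - 20 = 1. total_sold = 57
  Event 5 (restock 38): 1 + 38 = 39
  Event 6 (sale 23): sell min(23,39)=23. stock: 39 - 23 = 16. total_sold = 80
  Event 7 (sale 6): sell min(6,16)=6. stock: 16 - 6 = 10. total_sold = 86
  Event 8 (sale 24): sell min(24,10)=10. stock: 10 - 10 = 0. total_sold = 96
  Event 9 (sale 20): sell min(20,0)=0. stock: 0 - 0 = 0. total_sold = 96
  Event 10 (restock 39): 0 + 39 = 39
  Event 11 (sale 6): sell min(6,39)=6. stock: 39 - 6 = 33. total_sold = 102
  Event 12 (sale 21): sell min(21,33)=21. stock: 33 - 21 = 12. total_sold = 123
  Event 13 (sale 24): sell min(24,12)=12. stock: 12 - 12 = 0. total_sold = 135
  Event 14 (return 2): 0 + 2 = 2
Final: stock = 2, total_sold = 135

Checking against threshold 15:
  After event 1: stock=50 > 15
  After event 2: stock=41 > 15
  After event 3: stock=21 > 15
  After event 4: stock=1 <= 15 -> ALERT
  After event 5: stock=39 > 15
  After event 6: stock=16 > 15
  After event 7: stock=10 <= 15 -> ALERT
  After event 8: stock=0 <= 15 -> ALERT
  After event 9: stock=0 <= 15 -> ALERT
  After event 10: stock=39 > 15
  After event 11: stock=33 > 15
  After event 12: stock=12 <= 15 -> ALERT
  After event 13: stock=0 <= 15 -> ALERT
  After event 14: stock=2 <= 15 -> ALERT
Alert events: [4, 7, 8, 9, 12, 13, 14]. Count = 7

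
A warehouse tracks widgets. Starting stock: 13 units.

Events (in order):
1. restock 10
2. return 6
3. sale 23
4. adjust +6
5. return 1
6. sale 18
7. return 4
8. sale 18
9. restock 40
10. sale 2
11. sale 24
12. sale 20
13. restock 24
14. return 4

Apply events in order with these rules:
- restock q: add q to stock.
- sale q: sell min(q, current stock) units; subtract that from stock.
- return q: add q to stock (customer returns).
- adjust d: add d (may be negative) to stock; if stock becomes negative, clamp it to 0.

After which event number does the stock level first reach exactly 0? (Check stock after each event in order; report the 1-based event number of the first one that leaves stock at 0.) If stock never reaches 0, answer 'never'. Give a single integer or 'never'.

Processing events:
Start: stock = 13
  Event 1 (restock 10): 13 + 10 = 23
  Event 2 (return 6): 23 + 6 = 29
  Event 3 (sale 23): sell min(23,29)=23. stock: 29 - 23 = 6. total_sold = 23
  Event 4 (adjust +6): 6 + 6 = 12
  Event 5 (return 1): 12 + 1 = 13
  Event 6 (sale 18): sell min(18,13)=13. stock: 13 - 13 = 0. total_sold = 36
  Event 7 (return 4): 0 + 4 = 4
  Event 8 (sale 18): sell min(18,4)=4. stock: 4 - 4 = 0. total_sold = 40
  Event 9 (restock 40): 0 + 40 = 40
  Event 10 (sale 2): sell min(2,40)=2. stock: 40 - 2 = 38. total_sold = 42
  Event 11 (sale 24): sell min(24,38)=24. stock: 38 - 24 = 14. total_sold = 66
  Event 12 (sale 20): sell min(20,14)=14. stock: 14 - 14 = 0. total_sold = 80
  Event 13 (restock 24): 0 + 24 = 24
  Event 14 (return 4): 24 + 4 = 28
Final: stock = 28, total_sold = 80

First zero at event 6.

Answer: 6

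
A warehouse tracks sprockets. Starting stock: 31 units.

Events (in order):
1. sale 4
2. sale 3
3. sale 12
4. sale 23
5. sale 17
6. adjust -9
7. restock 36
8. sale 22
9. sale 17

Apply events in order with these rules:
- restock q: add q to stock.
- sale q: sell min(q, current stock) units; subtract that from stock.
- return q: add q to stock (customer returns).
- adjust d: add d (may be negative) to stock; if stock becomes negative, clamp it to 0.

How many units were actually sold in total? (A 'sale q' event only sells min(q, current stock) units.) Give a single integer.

Answer: 67

Derivation:
Processing events:
Start: stock = 31
  Event 1 (sale 4): sell min(4,31)=4. stock: 31 - 4 = 27. total_sold = 4
  Event 2 (sale 3): sell min(3,27)=3. stock: 27 - 3 = 24. total_sold = 7
  Event 3 (sale 12): sell min(12,24)=12. stock: 24 - 12 = 12. total_sold = 19
  Event 4 (sale 23): sell min(23,12)=12. stock: 12 - 12 = 0. total_sold = 31
  Event 5 (sale 17): sell min(17,0)=0. stock: 0 - 0 = 0. total_sold = 31
  Event 6 (adjust -9): 0 + -9 = 0 (clamped to 0)
  Event 7 (restock 36): 0 + 36 = 36
  Event 8 (sale 22): sell min(22,36)=22. stock: 36 - 22 = 14. total_sold = 53
  Event 9 (sale 17): sell min(17,14)=14. stock: 14 - 14 = 0. total_sold = 67
Final: stock = 0, total_sold = 67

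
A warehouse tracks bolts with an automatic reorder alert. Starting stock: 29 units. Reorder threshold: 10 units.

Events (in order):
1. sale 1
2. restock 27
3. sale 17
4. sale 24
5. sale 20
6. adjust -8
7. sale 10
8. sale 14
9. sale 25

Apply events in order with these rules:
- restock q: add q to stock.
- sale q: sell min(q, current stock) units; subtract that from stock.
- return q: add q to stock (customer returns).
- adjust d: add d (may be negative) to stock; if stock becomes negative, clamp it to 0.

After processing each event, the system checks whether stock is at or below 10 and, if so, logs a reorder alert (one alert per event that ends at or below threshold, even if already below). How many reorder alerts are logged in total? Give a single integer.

Processing events:
Start: stock = 29
  Event 1 (sale 1): sell min(1,29)=1. stock: 29 - 1 = 28. total_sold = 1
  Event 2 (restock 27): 28 + 27 = 55
  Event 3 (sale 17): sell min(17,55)=17. stock: 55 - 17 = 38. total_sold = 18
  Event 4 (sale 24): sell min(24,38)=24. stock: 38 - 24 = 14. total_sold = 42
  Event 5 (sale 20): sell min(20,14)=14. stock: 14 - 14 = 0. total_sold = 56
  Event 6 (adjust -8): 0 + -8 = 0 (clamped to 0)
  Event 7 (sale 10): sell min(10,0)=0. stock: 0 - 0 = 0. total_sold = 56
  Event 8 (sale 14): sell min(14,0)=0. stock: 0 - 0 = 0. total_sold = 56
  Event 9 (sale 25): sell min(25,0)=0. stock: 0 - 0 = 0. total_sold = 56
Final: stock = 0, total_sold = 56

Checking against threshold 10:
  After event 1: stock=28 > 10
  After event 2: stock=55 > 10
  After event 3: stock=38 > 10
  After event 4: stock=14 > 10
  After event 5: stock=0 <= 10 -> ALERT
  After event 6: stock=0 <= 10 -> ALERT
  After event 7: stock=0 <= 10 -> ALERT
  After event 8: stock=0 <= 10 -> ALERT
  After event 9: stock=0 <= 10 -> ALERT
Alert events: [5, 6, 7, 8, 9]. Count = 5

Answer: 5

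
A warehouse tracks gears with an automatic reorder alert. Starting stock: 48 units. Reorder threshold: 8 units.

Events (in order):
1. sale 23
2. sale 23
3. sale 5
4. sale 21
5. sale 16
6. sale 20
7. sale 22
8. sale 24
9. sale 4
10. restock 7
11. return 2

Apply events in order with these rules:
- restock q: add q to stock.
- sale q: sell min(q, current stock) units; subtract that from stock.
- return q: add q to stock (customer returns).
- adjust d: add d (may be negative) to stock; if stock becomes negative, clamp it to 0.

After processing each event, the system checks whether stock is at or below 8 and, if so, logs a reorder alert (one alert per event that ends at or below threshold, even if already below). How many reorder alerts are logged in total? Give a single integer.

Answer: 9

Derivation:
Processing events:
Start: stock = 48
  Event 1 (sale 23): sell min(23,48)=23. stock: 48 - 23 = 25. total_sold = 23
  Event 2 (sale 23): sell min(23,25)=23. stock: 25 - 23 = 2. total_sold = 46
  Event 3 (sale 5): sell min(5,2)=2. stock: 2 - 2 = 0. total_sold = 48
  Event 4 (sale 21): sell min(21,0)=0. stock: 0 - 0 = 0. total_sold = 48
  Event 5 (sale 16): sell min(16,0)=0. stock: 0 - 0 = 0. total_sold = 48
  Event 6 (sale 20): sell min(20,0)=0. stock: 0 - 0 = 0. total_sold = 48
  Event 7 (sale 22): sell min(22,0)=0. stock: 0 - 0 = 0. total_sold = 48
  Event 8 (sale 24): sell min(24,0)=0. stock: 0 - 0 = 0. total_sold = 48
  Event 9 (sale 4): sell min(4,0)=0. stock: 0 - 0 = 0. total_sold = 48
  Event 10 (restock 7): 0 + 7 = 7
  Event 11 (return 2): 7 + 2 = 9
Final: stock = 9, total_sold = 48

Checking against threshold 8:
  After event 1: stock=25 > 8
  After event 2: stock=2 <= 8 -> ALERT
  After event 3: stock=0 <= 8 -> ALERT
  After event 4: stock=0 <= 8 -> ALERT
  After event 5: stock=0 <= 8 -> ALERT
  After event 6: stock=0 <= 8 -> ALERT
  After event 7: stock=0 <= 8 -> ALERT
  After event 8: stock=0 <= 8 -> ALERT
  After event 9: stock=0 <= 8 -> ALERT
  After event 10: stock=7 <= 8 -> ALERT
  After event 11: stock=9 > 8
Alert events: [2, 3, 4, 5, 6, 7, 8, 9, 10]. Count = 9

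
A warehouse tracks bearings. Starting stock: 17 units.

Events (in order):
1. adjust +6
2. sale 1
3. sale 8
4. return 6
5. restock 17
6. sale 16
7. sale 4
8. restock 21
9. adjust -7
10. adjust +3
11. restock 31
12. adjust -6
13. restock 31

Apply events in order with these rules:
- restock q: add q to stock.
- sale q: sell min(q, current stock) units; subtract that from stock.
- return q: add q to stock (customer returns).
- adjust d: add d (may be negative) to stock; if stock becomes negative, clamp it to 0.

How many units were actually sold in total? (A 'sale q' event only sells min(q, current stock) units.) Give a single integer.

Answer: 29

Derivation:
Processing events:
Start: stock = 17
  Event 1 (adjust +6): 17 + 6 = 23
  Event 2 (sale 1): sell min(1,23)=1. stock: 23 - 1 = 22. total_sold = 1
  Event 3 (sale 8): sell min(8,22)=8. stock: 22 - 8 = 14. total_sold = 9
  Event 4 (return 6): 14 + 6 = 20
  Event 5 (restock 17): 20 + 17 = 37
  Event 6 (sale 16): sell min(16,37)=16. stock: 37 - 16 = 21. total_sold = 25
  Event 7 (sale 4): sell min(4,21)=4. stock: 21 - 4 = 17. total_sold = 29
  Event 8 (restock 21): 17 + 21 = 38
  Event 9 (adjust -7): 38 + -7 = 31
  Event 10 (adjust +3): 31 + 3 = 34
  Event 11 (restock 31): 34 + 31 = 65
  Event 12 (adjust -6): 65 + -6 = 59
  Event 13 (restock 31): 59 + 31 = 90
Final: stock = 90, total_sold = 29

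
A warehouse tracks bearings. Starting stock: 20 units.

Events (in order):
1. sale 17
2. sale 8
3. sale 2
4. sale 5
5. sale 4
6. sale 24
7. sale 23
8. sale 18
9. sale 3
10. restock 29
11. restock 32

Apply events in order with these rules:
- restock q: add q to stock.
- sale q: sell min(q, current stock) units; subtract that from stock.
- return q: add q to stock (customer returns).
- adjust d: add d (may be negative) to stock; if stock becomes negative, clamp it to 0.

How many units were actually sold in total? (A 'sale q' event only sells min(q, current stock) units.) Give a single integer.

Answer: 20

Derivation:
Processing events:
Start: stock = 20
  Event 1 (sale 17): sell min(17,20)=17. stock: 20 - 17 = 3. total_sold = 17
  Event 2 (sale 8): sell min(8,3)=3. stock: 3 - 3 = 0. total_sold = 20
  Event 3 (sale 2): sell min(2,0)=0. stock: 0 - 0 = 0. total_sold = 20
  Event 4 (sale 5): sell min(5,0)=0. stock: 0 - 0 = 0. total_sold = 20
  Event 5 (sale 4): sell min(4,0)=0. stock: 0 - 0 = 0. total_sold = 20
  Event 6 (sale 24): sell min(24,0)=0. stock: 0 - 0 = 0. total_sold = 20
  Event 7 (sale 23): sell min(23,0)=0. stock: 0 - 0 = 0. total_sold = 20
  Event 8 (sale 18): sell min(18,0)=0. stock: 0 - 0 = 0. total_sold = 20
  Event 9 (sale 3): sell min(3,0)=0. stock: 0 - 0 = 0. total_sold = 20
  Event 10 (restock 29): 0 + 29 = 29
  Event 11 (restock 32): 29 + 32 = 61
Final: stock = 61, total_sold = 20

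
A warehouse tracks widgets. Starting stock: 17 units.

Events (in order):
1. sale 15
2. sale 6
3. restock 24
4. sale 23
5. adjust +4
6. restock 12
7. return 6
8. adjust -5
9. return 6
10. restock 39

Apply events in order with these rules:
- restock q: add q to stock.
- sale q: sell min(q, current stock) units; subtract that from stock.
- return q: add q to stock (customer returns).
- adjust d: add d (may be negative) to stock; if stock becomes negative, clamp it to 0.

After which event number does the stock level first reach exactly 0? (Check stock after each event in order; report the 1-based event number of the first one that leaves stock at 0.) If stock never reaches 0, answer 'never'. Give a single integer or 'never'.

Answer: 2

Derivation:
Processing events:
Start: stock = 17
  Event 1 (sale 15): sell min(15,17)=15. stock: 17 - 15 = 2. total_sold = 15
  Event 2 (sale 6): sell min(6,2)=2. stock: 2 - 2 = 0. total_sold = 17
  Event 3 (restock 24): 0 + 24 = 24
  Event 4 (sale 23): sell min(23,24)=23. stock: 24 - 23 = 1. total_sold = 40
  Event 5 (adjust +4): 1 + 4 = 5
  Event 6 (restock 12): 5 + 12 = 17
  Event 7 (return 6): 17 + 6 = 23
  Event 8 (adjust -5): 23 + -5 = 18
  Event 9 (return 6): 18 + 6 = 24
  Event 10 (restock 39): 24 + 39 = 63
Final: stock = 63, total_sold = 40

First zero at event 2.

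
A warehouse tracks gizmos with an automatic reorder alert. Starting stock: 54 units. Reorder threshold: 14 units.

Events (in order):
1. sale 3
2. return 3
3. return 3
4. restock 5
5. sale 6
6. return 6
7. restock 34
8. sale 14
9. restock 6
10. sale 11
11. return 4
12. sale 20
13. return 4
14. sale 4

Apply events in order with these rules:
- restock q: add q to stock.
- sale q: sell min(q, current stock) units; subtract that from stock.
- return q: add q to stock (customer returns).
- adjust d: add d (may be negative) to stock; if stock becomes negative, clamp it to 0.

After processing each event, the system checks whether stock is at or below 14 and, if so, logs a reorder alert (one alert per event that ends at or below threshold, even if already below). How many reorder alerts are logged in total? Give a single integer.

Answer: 0

Derivation:
Processing events:
Start: stock = 54
  Event 1 (sale 3): sell min(3,54)=3. stock: 54 - 3 = 51. total_sold = 3
  Event 2 (return 3): 51 + 3 = 54
  Event 3 (return 3): 54 + 3 = 57
  Event 4 (restock 5): 57 + 5 = 62
  Event 5 (sale 6): sell min(6,62)=6. stock: 62 - 6 = 56. total_sold = 9
  Event 6 (return 6): 56 + 6 = 62
  Event 7 (restock 34): 62 + 34 = 96
  Event 8 (sale 14): sell min(14,96)=14. stock: 96 - 14 = 82. total_sold = 23
  Event 9 (restock 6): 82 + 6 = 88
  Event 10 (sale 11): sell min(11,88)=11. stock: 88 - 11 = 77. total_sold = 34
  Event 11 (return 4): 77 + 4 = 81
  Event 12 (sale 20): sell min(20,81)=20. stock: 81 - 20 = 61. total_sold = 54
  Event 13 (return 4): 61 + 4 = 65
  Event 14 (sale 4): sell min(4,65)=4. stock: 65 - 4 = 61. total_sold = 58
Final: stock = 61, total_sold = 58

Checking against threshold 14:
  After event 1: stock=51 > 14
  After event 2: stock=54 > 14
  After event 3: stock=57 > 14
  After event 4: stock=62 > 14
  After event 5: stock=56 > 14
  After event 6: stock=62 > 14
  After event 7: stock=96 > 14
  After event 8: stock=82 > 14
  After event 9: stock=88 > 14
  After event 10: stock=77 > 14
  After event 11: stock=81 > 14
  After event 12: stock=61 > 14
  After event 13: stock=65 > 14
  After event 14: stock=61 > 14
Alert events: []. Count = 0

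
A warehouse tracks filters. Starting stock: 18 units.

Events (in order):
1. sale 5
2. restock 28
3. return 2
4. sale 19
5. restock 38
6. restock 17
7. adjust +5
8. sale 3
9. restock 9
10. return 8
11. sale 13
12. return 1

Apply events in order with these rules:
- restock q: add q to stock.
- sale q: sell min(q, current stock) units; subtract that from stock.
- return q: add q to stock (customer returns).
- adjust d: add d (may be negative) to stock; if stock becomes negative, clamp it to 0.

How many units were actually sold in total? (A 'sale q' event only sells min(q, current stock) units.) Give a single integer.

Answer: 40

Derivation:
Processing events:
Start: stock = 18
  Event 1 (sale 5): sell min(5,18)=5. stock: 18 - 5 = 13. total_sold = 5
  Event 2 (restock 28): 13 + 28 = 41
  Event 3 (return 2): 41 + 2 = 43
  Event 4 (sale 19): sell min(19,43)=19. stock: 43 - 19 = 24. total_sold = 24
  Event 5 (restock 38): 24 + 38 = 62
  Event 6 (restock 17): 62 + 17 = 79
  Event 7 (adjust +5): 79 + 5 = 84
  Event 8 (sale 3): sell min(3,84)=3. stock: 84 - 3 = 81. total_sold = 27
  Event 9 (restock 9): 81 + 9 = 90
  Event 10 (return 8): 90 + 8 = 98
  Event 11 (sale 13): sell min(13,98)=13. stock: 98 - 13 = 85. total_sold = 40
  Event 12 (return 1): 85 + 1 = 86
Final: stock = 86, total_sold = 40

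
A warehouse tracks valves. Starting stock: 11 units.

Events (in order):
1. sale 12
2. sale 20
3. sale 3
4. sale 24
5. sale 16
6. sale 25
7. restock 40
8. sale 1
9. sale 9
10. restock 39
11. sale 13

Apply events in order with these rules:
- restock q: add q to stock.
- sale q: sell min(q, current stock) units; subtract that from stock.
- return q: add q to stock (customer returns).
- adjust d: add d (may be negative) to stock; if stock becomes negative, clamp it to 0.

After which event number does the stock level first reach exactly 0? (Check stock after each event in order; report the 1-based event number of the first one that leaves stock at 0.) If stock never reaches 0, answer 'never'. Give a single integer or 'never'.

Answer: 1

Derivation:
Processing events:
Start: stock = 11
  Event 1 (sale 12): sell min(12,11)=11. stock: 11 - 11 = 0. total_sold = 11
  Event 2 (sale 20): sell min(20,0)=0. stock: 0 - 0 = 0. total_sold = 11
  Event 3 (sale 3): sell min(3,0)=0. stock: 0 - 0 = 0. total_sold = 11
  Event 4 (sale 24): sell min(24,0)=0. stock: 0 - 0 = 0. total_sold = 11
  Event 5 (sale 16): sell min(16,0)=0. stock: 0 - 0 = 0. total_sold = 11
  Event 6 (sale 25): sell min(25,0)=0. stock: 0 - 0 = 0. total_sold = 11
  Event 7 (restock 40): 0 + 40 = 40
  Event 8 (sale 1): sell min(1,40)=1. stock: 40 - 1 = 39. total_sold = 12
  Event 9 (sale 9): sell min(9,39)=9. stock: 39 - 9 = 30. total_sold = 21
  Event 10 (restock 39): 30 + 39 = 69
  Event 11 (sale 13): sell min(13,69)=13. stock: 69 - 13 = 56. total_sold = 34
Final: stock = 56, total_sold = 34

First zero at event 1.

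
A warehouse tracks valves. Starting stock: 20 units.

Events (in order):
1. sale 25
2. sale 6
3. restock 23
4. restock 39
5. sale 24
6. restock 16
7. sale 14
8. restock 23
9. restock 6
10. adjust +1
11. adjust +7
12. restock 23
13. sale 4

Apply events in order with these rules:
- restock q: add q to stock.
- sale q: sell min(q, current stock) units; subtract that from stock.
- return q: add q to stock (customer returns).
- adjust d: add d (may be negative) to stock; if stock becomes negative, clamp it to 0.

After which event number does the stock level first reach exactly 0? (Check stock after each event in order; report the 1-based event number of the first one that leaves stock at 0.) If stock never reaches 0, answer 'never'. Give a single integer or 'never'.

Processing events:
Start: stock = 20
  Event 1 (sale 25): sell min(25,20)=20. stock: 20 - 20 = 0. total_sold = 20
  Event 2 (sale 6): sell min(6,0)=0. stock: 0 - 0 = 0. total_sold = 20
  Event 3 (restock 23): 0 + 23 = 23
  Event 4 (restock 39): 23 + 39 = 62
  Event 5 (sale 24): sell min(24,62)=24. stock: 62 - 24 = 38. total_sold = 44
  Event 6 (restock 16): 38 + 16 = 54
  Event 7 (sale 14): sell min(14,54)=14. stock: 54 - 14 = 40. total_sold = 58
  Event 8 (restock 23): 40 + 23 = 63
  Event 9 (restock 6): 63 + 6 = 69
  Event 10 (adjust +1): 69 + 1 = 70
  Event 11 (adjust +7): 70 + 7 = 77
  Event 12 (restock 23): 77 + 23 = 100
  Event 13 (sale 4): sell min(4,100)=4. stock: 100 - 4 = 96. total_sold = 62
Final: stock = 96, total_sold = 62

First zero at event 1.

Answer: 1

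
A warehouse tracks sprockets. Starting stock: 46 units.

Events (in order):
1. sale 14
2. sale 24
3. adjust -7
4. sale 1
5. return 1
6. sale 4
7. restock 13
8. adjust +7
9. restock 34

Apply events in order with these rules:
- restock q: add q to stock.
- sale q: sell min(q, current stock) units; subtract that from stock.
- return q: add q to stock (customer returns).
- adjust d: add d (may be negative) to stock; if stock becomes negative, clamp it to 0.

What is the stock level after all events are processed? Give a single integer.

Answer: 54

Derivation:
Processing events:
Start: stock = 46
  Event 1 (sale 14): sell min(14,46)=14. stock: 46 - 14 = 32. total_sold = 14
  Event 2 (sale 24): sell min(24,32)=24. stock: 32 - 24 = 8. total_sold = 38
  Event 3 (adjust -7): 8 + -7 = 1
  Event 4 (sale 1): sell min(1,1)=1. stock: 1 - 1 = 0. total_sold = 39
  Event 5 (return 1): 0 + 1 = 1
  Event 6 (sale 4): sell min(4,1)=1. stock: 1 - 1 = 0. total_sold = 40
  Event 7 (restock 13): 0 + 13 = 13
  Event 8 (adjust +7): 13 + 7 = 20
  Event 9 (restock 34): 20 + 34 = 54
Final: stock = 54, total_sold = 40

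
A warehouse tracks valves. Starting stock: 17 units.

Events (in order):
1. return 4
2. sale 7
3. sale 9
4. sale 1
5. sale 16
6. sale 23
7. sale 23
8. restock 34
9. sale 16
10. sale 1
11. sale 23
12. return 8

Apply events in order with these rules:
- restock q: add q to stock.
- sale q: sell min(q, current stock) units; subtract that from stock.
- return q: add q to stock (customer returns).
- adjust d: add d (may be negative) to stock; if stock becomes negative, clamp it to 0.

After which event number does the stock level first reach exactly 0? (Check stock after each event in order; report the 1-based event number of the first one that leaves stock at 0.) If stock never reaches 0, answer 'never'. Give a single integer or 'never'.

Processing events:
Start: stock = 17
  Event 1 (return 4): 17 + 4 = 21
  Event 2 (sale 7): sell min(7,21)=7. stock: 21 - 7 = 14. total_sold = 7
  Event 3 (sale 9): sell min(9,14)=9. stock: 14 - 9 = 5. total_sold = 16
  Event 4 (sale 1): sell min(1,5)=1. stock: 5 - 1 = 4. total_sold = 17
  Event 5 (sale 16): sell min(16,4)=4. stock: 4 - 4 = 0. total_sold = 21
  Event 6 (sale 23): sell min(23,0)=0. stock: 0 - 0 = 0. total_sold = 21
  Event 7 (sale 23): sell min(23,0)=0. stock: 0 - 0 = 0. total_sold = 21
  Event 8 (restock 34): 0 + 34 = 34
  Event 9 (sale 16): sell min(16,34)=16. stock: 34 - 16 = 18. total_sold = 37
  Event 10 (sale 1): sell min(1,18)=1. stock: 18 - 1 = 17. total_sold = 38
  Event 11 (sale 23): sell min(23,17)=17. stock: 17 - 17 = 0. total_sold = 55
  Event 12 (return 8): 0 + 8 = 8
Final: stock = 8, total_sold = 55

First zero at event 5.

Answer: 5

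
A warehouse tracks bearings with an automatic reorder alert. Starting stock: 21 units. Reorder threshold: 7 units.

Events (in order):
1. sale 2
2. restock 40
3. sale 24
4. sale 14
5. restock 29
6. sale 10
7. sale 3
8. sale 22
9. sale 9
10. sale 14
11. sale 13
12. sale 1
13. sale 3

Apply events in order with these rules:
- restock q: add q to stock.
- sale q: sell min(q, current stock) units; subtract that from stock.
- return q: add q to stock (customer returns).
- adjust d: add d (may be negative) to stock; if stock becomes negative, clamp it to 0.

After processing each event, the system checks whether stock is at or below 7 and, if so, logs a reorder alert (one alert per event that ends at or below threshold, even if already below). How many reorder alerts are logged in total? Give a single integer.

Answer: 5

Derivation:
Processing events:
Start: stock = 21
  Event 1 (sale 2): sell min(2,21)=2. stock: 21 - 2 = 19. total_sold = 2
  Event 2 (restock 40): 19 + 40 = 59
  Event 3 (sale 24): sell min(24,59)=24. stock: 59 - 24 = 35. total_sold = 26
  Event 4 (sale 14): sell min(14,35)=14. stock: 35 - 14 = 21. total_sold = 40
  Event 5 (restock 29): 21 + 29 = 50
  Event 6 (sale 10): sell min(10,50)=10. stock: 50 - 10 = 40. total_sold = 50
  Event 7 (sale 3): sell min(3,40)=3. stock: 40 - 3 = 37. total_sold = 53
  Event 8 (sale 22): sell min(22,37)=22. stock: 37 - 22 = 15. total_sold = 75
  Event 9 (sale 9): sell min(9,15)=9. stock: 15 - 9 = 6. total_sold = 84
  Event 10 (sale 14): sell min(14,6)=6. stock: 6 - 6 = 0. total_sold = 90
  Event 11 (sale 13): sell min(13,0)=0. stock: 0 - 0 = 0. total_sold = 90
  Event 12 (sale 1): sell min(1,0)=0. stock: 0 - 0 = 0. total_sold = 90
  Event 13 (sale 3): sell min(3,0)=0. stock: 0 - 0 = 0. total_sold = 90
Final: stock = 0, total_sold = 90

Checking against threshold 7:
  After event 1: stock=19 > 7
  After event 2: stock=59 > 7
  After event 3: stock=35 > 7
  After event 4: stock=21 > 7
  After event 5: stock=50 > 7
  After event 6: stock=40 > 7
  After event 7: stock=37 > 7
  After event 8: stock=15 > 7
  After event 9: stock=6 <= 7 -> ALERT
  After event 10: stock=0 <= 7 -> ALERT
  After event 11: stock=0 <= 7 -> ALERT
  After event 12: stock=0 <= 7 -> ALERT
  After event 13: stock=0 <= 7 -> ALERT
Alert events: [9, 10, 11, 12, 13]. Count = 5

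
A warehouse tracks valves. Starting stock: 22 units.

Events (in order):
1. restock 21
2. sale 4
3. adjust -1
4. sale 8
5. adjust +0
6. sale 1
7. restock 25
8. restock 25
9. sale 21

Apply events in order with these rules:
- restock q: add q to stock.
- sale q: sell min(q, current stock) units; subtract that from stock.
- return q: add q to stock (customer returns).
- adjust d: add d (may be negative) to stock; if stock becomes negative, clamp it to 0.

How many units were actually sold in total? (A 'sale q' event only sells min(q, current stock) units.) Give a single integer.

Answer: 34

Derivation:
Processing events:
Start: stock = 22
  Event 1 (restock 21): 22 + 21 = 43
  Event 2 (sale 4): sell min(4,43)=4. stock: 43 - 4 = 39. total_sold = 4
  Event 3 (adjust -1): 39 + -1 = 38
  Event 4 (sale 8): sell min(8,38)=8. stock: 38 - 8 = 30. total_sold = 12
  Event 5 (adjust +0): 30 + 0 = 30
  Event 6 (sale 1): sell min(1,30)=1. stock: 30 - 1 = 29. total_sold = 13
  Event 7 (restock 25): 29 + 25 = 54
  Event 8 (restock 25): 54 + 25 = 79
  Event 9 (sale 21): sell min(21,79)=21. stock: 79 - 21 = 58. total_sold = 34
Final: stock = 58, total_sold = 34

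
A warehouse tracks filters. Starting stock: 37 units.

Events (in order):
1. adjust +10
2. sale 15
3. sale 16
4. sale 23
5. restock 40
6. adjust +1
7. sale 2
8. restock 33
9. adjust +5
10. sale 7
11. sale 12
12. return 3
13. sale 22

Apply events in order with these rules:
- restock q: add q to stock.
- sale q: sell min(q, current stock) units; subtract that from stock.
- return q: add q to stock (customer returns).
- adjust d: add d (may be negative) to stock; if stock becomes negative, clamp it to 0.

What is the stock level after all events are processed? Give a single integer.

Processing events:
Start: stock = 37
  Event 1 (adjust +10): 37 + 10 = 47
  Event 2 (sale 15): sell min(15,47)=15. stock: 47 - 15 = 32. total_sold = 15
  Event 3 (sale 16): sell min(16,32)=16. stock: 32 - 16 = 16. total_sold = 31
  Event 4 (sale 23): sell min(23,16)=16. stock: 16 - 16 = 0. total_sold = 47
  Event 5 (restock 40): 0 + 40 = 40
  Event 6 (adjust +1): 40 + 1 = 41
  Event 7 (sale 2): sell min(2,41)=2. stock: 41 - 2 = 39. total_sold = 49
  Event 8 (restock 33): 39 + 33 = 72
  Event 9 (adjust +5): 72 + 5 = 77
  Event 10 (sale 7): sell min(7,77)=7. stock: 77 - 7 = 70. total_sold = 56
  Event 11 (sale 12): sell min(12,70)=12. stock: 70 - 12 = 58. total_sold = 68
  Event 12 (return 3): 58 + 3 = 61
  Event 13 (sale 22): sell min(22,61)=22. stock: 61 - 22 = 39. total_sold = 90
Final: stock = 39, total_sold = 90

Answer: 39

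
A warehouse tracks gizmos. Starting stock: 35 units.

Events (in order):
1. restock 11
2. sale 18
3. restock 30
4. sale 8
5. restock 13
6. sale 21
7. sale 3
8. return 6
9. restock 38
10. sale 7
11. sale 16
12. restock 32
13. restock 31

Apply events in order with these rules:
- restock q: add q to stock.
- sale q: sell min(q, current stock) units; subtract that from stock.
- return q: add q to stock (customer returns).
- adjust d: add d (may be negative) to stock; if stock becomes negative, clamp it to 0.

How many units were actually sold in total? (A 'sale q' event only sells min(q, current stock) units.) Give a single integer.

Processing events:
Start: stock = 35
  Event 1 (restock 11): 35 + 11 = 46
  Event 2 (sale 18): sell min(18,46)=18. stock: 46 - 18 = 28. total_sold = 18
  Event 3 (restock 30): 28 + 30 = 58
  Event 4 (sale 8): sell min(8,58)=8. stock: 58 - 8 = 50. total_sold = 26
  Event 5 (restock 13): 50 + 13 = 63
  Event 6 (sale 21): sell min(21,63)=21. stock: 63 - 21 = 42. total_sold = 47
  Event 7 (sale 3): sell min(3,42)=3. stock: 42 - 3 = 39. total_sold = 50
  Event 8 (return 6): 39 + 6 = 45
  Event 9 (restock 38): 45 + 38 = 83
  Event 10 (sale 7): sell min(7,83)=7. stock: 83 - 7 = 76. total_sold = 57
  Event 11 (sale 16): sell min(16,76)=16. stock: 76 - 16 = 60. total_sold = 73
  Event 12 (restock 32): 60 + 32 = 92
  Event 13 (restock 31): 92 + 31 = 123
Final: stock = 123, total_sold = 73

Answer: 73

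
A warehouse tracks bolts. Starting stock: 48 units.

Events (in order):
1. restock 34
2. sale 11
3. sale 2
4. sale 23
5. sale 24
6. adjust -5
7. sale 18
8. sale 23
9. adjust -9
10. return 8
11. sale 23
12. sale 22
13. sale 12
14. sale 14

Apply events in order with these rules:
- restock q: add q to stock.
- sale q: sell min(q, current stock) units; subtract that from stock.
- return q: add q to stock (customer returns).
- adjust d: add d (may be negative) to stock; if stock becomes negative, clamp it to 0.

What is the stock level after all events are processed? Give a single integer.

Processing events:
Start: stock = 48
  Event 1 (restock 34): 48 + 34 = 82
  Event 2 (sale 11): sell min(11,82)=11. stock: 82 - 11 = 71. total_sold = 11
  Event 3 (sale 2): sell min(2,71)=2. stock: 71 - 2 = 69. total_sold = 13
  Event 4 (sale 23): sell min(23,69)=23. stock: 69 - 23 = 46. total_sold = 36
  Event 5 (sale 24): sell min(24,46)=24. stock: 46 - 24 = 22. total_sold = 60
  Event 6 (adjust -5): 22 + -5 = 17
  Event 7 (sale 18): sell min(18,17)=17. stock: 17 - 17 = 0. total_sold = 77
  Event 8 (sale 23): sell min(23,0)=0. stock: 0 - 0 = 0. total_sold = 77
  Event 9 (adjust -9): 0 + -9 = 0 (clamped to 0)
  Event 10 (return 8): 0 + 8 = 8
  Event 11 (sale 23): sell min(23,8)=8. stock: 8 - 8 = 0. total_sold = 85
  Event 12 (sale 22): sell min(22,0)=0. stock: 0 - 0 = 0. total_sold = 85
  Event 13 (sale 12): sell min(12,0)=0. stock: 0 - 0 = 0. total_sold = 85
  Event 14 (sale 14): sell min(14,0)=0. stock: 0 - 0 = 0. total_sold = 85
Final: stock = 0, total_sold = 85

Answer: 0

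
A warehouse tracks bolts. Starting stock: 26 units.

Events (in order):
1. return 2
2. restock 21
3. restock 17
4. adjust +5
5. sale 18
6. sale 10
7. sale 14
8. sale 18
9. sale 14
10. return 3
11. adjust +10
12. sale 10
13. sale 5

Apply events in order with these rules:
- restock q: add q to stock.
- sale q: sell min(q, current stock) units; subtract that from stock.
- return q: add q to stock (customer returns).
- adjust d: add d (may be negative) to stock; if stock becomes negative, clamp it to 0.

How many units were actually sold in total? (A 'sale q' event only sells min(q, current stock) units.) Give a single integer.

Processing events:
Start: stock = 26
  Event 1 (return 2): 26 + 2 = 28
  Event 2 (restock 21): 28 + 21 = 49
  Event 3 (restock 17): 49 + 17 = 66
  Event 4 (adjust +5): 66 + 5 = 71
  Event 5 (sale 18): sell min(18,71)=18. stock: 71 - 18 = 53. total_sold = 18
  Event 6 (sale 10): sell min(10,53)=10. stock: 53 - 10 = 43. total_sold = 28
  Event 7 (sale 14): sell min(14,43)=14. stock: 43 - 14 = 29. total_sold = 42
  Event 8 (sale 18): sell min(18,29)=18. stock: 29 - 18 = 11. total_sold = 60
  Event 9 (sale 14): sell min(14,11)=11. stock: 11 - 11 = 0. total_sold = 71
  Event 10 (return 3): 0 + 3 = 3
  Event 11 (adjust +10): 3 + 10 = 13
  Event 12 (sale 10): sell min(10,13)=10. stock: 13 - 10 = 3. total_sold = 81
  Event 13 (sale 5): sell min(5,3)=3. stock: 3 - 3 = 0. total_sold = 84
Final: stock = 0, total_sold = 84

Answer: 84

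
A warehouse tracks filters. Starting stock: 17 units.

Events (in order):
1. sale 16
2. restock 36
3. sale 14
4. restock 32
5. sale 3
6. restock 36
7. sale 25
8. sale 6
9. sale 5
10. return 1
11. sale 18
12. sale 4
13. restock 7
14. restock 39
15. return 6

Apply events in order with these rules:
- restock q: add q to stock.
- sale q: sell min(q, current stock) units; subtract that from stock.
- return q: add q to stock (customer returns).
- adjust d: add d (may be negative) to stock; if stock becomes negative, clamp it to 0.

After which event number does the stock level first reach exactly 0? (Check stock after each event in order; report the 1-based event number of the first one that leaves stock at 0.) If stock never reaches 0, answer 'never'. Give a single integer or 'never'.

Processing events:
Start: stock = 17
  Event 1 (sale 16): sell min(16,17)=16. stock: 17 - 16 = 1. total_sold = 16
  Event 2 (restock 36): 1 + 36 = 37
  Event 3 (sale 14): sell min(14,37)=14. stock: 37 - 14 = 23. total_sold = 30
  Event 4 (restock 32): 23 + 32 = 55
  Event 5 (sale 3): sell min(3,55)=3. stock: 55 - 3 = 52. total_sold = 33
  Event 6 (restock 36): 52 + 36 = 88
  Event 7 (sale 25): sell min(25,88)=25. stock: 88 - 25 = 63. total_sold = 58
  Event 8 (sale 6): sell min(6,63)=6. stock: 63 - 6 = 57. total_sold = 64
  Event 9 (sale 5): sell min(5,57)=5. stock: 57 - 5 = 52. total_sold = 69
  Event 10 (return 1): 52 + 1 = 53
  Event 11 (sale 18): sell min(18,53)=18. stock: 53 - 18 = 35. total_sold = 87
  Event 12 (sale 4): sell min(4,35)=4. stock: 35 - 4 = 31. total_sold = 91
  Event 13 (restock 7): 31 + 7 = 38
  Event 14 (restock 39): 38 + 39 = 77
  Event 15 (return 6): 77 + 6 = 83
Final: stock = 83, total_sold = 91

Stock never reaches 0.

Answer: never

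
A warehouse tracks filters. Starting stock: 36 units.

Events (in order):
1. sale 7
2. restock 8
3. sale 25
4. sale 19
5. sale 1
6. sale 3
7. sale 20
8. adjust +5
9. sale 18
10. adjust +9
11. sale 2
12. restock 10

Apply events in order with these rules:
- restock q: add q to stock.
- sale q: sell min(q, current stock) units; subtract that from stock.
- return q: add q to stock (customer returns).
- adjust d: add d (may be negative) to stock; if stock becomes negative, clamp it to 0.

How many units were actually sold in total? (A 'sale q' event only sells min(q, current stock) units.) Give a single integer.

Answer: 51

Derivation:
Processing events:
Start: stock = 36
  Event 1 (sale 7): sell min(7,36)=7. stock: 36 - 7 = 29. total_sold = 7
  Event 2 (restock 8): 29 + 8 = 37
  Event 3 (sale 25): sell min(25,37)=25. stock: 37 - 25 = 12. total_sold = 32
  Event 4 (sale 19): sell min(19,12)=12. stock: 12 - 12 = 0. total_sold = 44
  Event 5 (sale 1): sell min(1,0)=0. stock: 0 - 0 = 0. total_sold = 44
  Event 6 (sale 3): sell min(3,0)=0. stock: 0 - 0 = 0. total_sold = 44
  Event 7 (sale 20): sell min(20,0)=0. stock: 0 - 0 = 0. total_sold = 44
  Event 8 (adjust +5): 0 + 5 = 5
  Event 9 (sale 18): sell min(18,5)=5. stock: 5 - 5 = 0. total_sold = 49
  Event 10 (adjust +9): 0 + 9 = 9
  Event 11 (sale 2): sell min(2,9)=2. stock: 9 - 2 = 7. total_sold = 51
  Event 12 (restock 10): 7 + 10 = 17
Final: stock = 17, total_sold = 51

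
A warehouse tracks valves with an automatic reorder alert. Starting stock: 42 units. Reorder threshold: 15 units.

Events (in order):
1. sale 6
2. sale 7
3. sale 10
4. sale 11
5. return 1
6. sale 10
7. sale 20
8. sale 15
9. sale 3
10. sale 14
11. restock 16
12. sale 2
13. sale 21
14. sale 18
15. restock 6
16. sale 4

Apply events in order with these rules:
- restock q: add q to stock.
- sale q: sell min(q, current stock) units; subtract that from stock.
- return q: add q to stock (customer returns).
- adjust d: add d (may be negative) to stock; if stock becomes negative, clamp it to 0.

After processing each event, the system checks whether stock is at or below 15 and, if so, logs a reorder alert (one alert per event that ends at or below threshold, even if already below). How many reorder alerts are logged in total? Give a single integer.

Processing events:
Start: stock = 42
  Event 1 (sale 6): sell min(6,42)=6. stock: 42 - 6 = 36. total_sold = 6
  Event 2 (sale 7): sell min(7,36)=7. stock: 36 - 7 = 29. total_sold = 13
  Event 3 (sale 10): sell min(10,29)=10. stock: 29 - 10 = 19. total_sold = 23
  Event 4 (sale 11): sell min(11,19)=11. stock: 19 - 11 = 8. total_sold = 34
  Event 5 (return 1): 8 + 1 = 9
  Event 6 (sale 10): sell min(10,9)=9. stock: 9 - 9 = 0. total_sold = 43
  Event 7 (sale 20): sell min(20,0)=0. stock: 0 - 0 = 0. total_sold = 43
  Event 8 (sale 15): sell min(15,0)=0. stock: 0 - 0 = 0. total_sold = 43
  Event 9 (sale 3): sell min(3,0)=0. stock: 0 - 0 = 0. total_sold = 43
  Event 10 (sale 14): sell min(14,0)=0. stock: 0 - 0 = 0. total_sold = 43
  Event 11 (restock 16): 0 + 16 = 16
  Event 12 (sale 2): sell min(2,16)=2. stock: 16 - 2 = 14. total_sold = 45
  Event 13 (sale 21): sell min(21,14)=14. stock: 14 - 14 = 0. total_sold = 59
  Event 14 (sale 18): sell min(18,0)=0. stock: 0 - 0 = 0. total_sold = 59
  Event 15 (restock 6): 0 + 6 = 6
  Event 16 (sale 4): sell min(4,6)=4. stock: 6 - 4 = 2. total_sold = 63
Final: stock = 2, total_sold = 63

Checking against threshold 15:
  After event 1: stock=36 > 15
  After event 2: stock=29 > 15
  After event 3: stock=19 > 15
  After event 4: stock=8 <= 15 -> ALERT
  After event 5: stock=9 <= 15 -> ALERT
  After event 6: stock=0 <= 15 -> ALERT
  After event 7: stock=0 <= 15 -> ALERT
  After event 8: stock=0 <= 15 -> ALERT
  After event 9: stock=0 <= 15 -> ALERT
  After event 10: stock=0 <= 15 -> ALERT
  After event 11: stock=16 > 15
  After event 12: stock=14 <= 15 -> ALERT
  After event 13: stock=0 <= 15 -> ALERT
  After event 14: stock=0 <= 15 -> ALERT
  After event 15: stock=6 <= 15 -> ALERT
  After event 16: stock=2 <= 15 -> ALERT
Alert events: [4, 5, 6, 7, 8, 9, 10, 12, 13, 14, 15, 16]. Count = 12

Answer: 12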